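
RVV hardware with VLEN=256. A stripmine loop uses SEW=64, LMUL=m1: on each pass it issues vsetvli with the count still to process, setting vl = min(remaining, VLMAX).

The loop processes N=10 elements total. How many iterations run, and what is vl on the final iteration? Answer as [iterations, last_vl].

[iterations, last_vl] = [3, 2]

lanes per group: 256·1/64 = 4
10 elements at 4/iter → 3 passes, remainder 2 on the last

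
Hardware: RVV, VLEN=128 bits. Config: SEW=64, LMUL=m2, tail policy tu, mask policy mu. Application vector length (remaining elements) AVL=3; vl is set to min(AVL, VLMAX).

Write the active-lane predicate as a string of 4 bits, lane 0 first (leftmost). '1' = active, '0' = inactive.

VLMAX = (128 × 2) / 64 = 4 lanes
vl ← min(3, 4) = 3
bits (lane 0 leftmost): 1110

predicate = 1110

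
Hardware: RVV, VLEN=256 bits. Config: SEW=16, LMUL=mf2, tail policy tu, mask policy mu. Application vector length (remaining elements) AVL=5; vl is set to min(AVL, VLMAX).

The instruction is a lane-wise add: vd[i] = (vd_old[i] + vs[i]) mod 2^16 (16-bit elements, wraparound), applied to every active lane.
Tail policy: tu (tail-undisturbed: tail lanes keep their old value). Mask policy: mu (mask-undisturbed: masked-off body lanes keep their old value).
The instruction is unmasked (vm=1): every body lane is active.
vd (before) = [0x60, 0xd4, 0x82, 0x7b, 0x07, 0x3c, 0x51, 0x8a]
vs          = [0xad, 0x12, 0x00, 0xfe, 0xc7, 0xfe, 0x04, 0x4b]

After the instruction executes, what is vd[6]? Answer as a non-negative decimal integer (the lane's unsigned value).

VLMAX = VLEN×LMUL/SEW = 256×1/2/16 = 8
AVL=5 ≤ VLMAX=8, so vl = 5
[0] add(0x60,0xad) = 0x10d
[1] add(0xd4,0x12) = 0xe6
[2] add(0x82,0x00) = 0x82
[3] add(0x7b,0xfe) = 0x179
[4] add(0x07,0xc7) = 0xce
[5] tail/keep = 0x3c
[6] tail/keep = 0x51
[7] tail/keep = 0x8a

vd[6] = 81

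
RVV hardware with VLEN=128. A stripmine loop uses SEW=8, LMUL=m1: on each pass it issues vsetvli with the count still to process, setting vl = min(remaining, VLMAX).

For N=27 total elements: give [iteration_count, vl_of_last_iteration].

[iterations, last_vl] = [2, 11]

VLMAX = VLEN×LMUL/SEW = 128×1/8 = 16
N=27: ⌈27/16⌉ = 2 iters; last vl = 27 − 1×16 = 11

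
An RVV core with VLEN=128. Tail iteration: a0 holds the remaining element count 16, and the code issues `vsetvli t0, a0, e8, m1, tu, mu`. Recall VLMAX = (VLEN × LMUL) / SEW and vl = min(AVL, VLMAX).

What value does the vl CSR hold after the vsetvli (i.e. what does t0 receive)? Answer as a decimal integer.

VLMAX = (128 × 1) / 8 = 16 lanes
vl ← min(16, 16) = 16

vl = 16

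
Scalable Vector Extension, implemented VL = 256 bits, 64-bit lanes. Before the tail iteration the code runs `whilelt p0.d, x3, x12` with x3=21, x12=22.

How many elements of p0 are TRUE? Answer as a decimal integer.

256-bit reg / 64-bit elem → 4 lanes
p0[j] = (21+j < 22); true for j=0..0 → 1 lanes set

vl = 1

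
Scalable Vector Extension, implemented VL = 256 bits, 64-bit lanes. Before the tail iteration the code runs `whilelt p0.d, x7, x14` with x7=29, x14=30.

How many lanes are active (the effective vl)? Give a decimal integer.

vl = 1

256-bit reg / 64-bit elem → 4 lanes
active while 29+j < 30, i.e. j ∈ [0,1) capped at 4 ⇒ 1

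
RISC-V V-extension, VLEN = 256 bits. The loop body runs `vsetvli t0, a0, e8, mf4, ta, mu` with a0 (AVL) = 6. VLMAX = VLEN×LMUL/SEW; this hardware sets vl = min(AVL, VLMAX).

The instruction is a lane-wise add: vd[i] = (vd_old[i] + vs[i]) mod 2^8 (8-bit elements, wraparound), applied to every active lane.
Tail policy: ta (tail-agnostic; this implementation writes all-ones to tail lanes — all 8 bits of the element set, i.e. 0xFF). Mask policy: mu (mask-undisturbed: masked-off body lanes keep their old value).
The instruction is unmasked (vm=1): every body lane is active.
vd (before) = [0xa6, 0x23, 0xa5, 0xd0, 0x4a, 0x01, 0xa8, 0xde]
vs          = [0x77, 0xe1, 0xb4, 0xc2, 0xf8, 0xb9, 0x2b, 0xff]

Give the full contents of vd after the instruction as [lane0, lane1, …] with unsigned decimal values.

VLMAX = VLEN×LMUL/SEW = 256×1/4/8 = 8
AVL=6 ≤ VLMAX=8, so vl = 6
[0] add(0xa6,0x77) = 0x1d
[1] add(0x23,0xe1) = 0x04
[2] add(0xa5,0xb4) = 0x59
[3] add(0xd0,0xc2) = 0x92
[4] add(0x4a,0xf8) = 0x42
[5] add(0x01,0xb9) = 0xba
[6] tail/ones = 0xff
[7] tail/ones = 0xff

vd = [29, 4, 89, 146, 66, 186, 255, 255]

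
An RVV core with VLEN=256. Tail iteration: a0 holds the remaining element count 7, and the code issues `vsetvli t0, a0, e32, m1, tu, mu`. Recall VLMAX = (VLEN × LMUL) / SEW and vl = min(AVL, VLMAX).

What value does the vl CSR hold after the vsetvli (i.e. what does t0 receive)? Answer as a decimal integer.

VLMAX = VLEN×LMUL/SEW = 256×1/32 = 8
AVL=7 ≤ VLMAX=8, so vl = 7

vl = 7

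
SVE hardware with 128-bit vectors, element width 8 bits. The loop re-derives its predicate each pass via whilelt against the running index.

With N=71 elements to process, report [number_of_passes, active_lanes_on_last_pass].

128-bit reg / 8-bit elem → 16 lanes
iterations = ceil(71/16) = 5; final-pass vl = 7

[iterations, last_vl] = [5, 7]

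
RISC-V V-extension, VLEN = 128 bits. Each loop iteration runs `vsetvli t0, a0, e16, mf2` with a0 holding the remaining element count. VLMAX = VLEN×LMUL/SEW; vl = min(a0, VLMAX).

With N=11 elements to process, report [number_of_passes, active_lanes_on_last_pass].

VLMAX = (128 × 1/2) / 16 = 4 lanes
N=11: ⌈11/4⌉ = 3 iters; last vl = 11 − 2×4 = 3

[iterations, last_vl] = [3, 3]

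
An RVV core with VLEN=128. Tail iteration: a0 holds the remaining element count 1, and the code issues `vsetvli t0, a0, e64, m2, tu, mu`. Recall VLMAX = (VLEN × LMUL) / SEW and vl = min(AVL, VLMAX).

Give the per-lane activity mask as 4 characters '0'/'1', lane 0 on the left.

predicate = 1000

lanes per group: 128·2/64 = 4
vl ← min(1, 4) = 1
bits (lane 0 leftmost): 1000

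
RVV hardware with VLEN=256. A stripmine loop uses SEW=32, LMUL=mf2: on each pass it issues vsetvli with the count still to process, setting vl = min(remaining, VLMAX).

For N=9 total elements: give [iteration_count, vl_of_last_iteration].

[iterations, last_vl] = [3, 1]

VLMAX = (256 × 1/2) / 32 = 4 lanes
9 elements at 4/iter → 3 passes, remainder 1 on the last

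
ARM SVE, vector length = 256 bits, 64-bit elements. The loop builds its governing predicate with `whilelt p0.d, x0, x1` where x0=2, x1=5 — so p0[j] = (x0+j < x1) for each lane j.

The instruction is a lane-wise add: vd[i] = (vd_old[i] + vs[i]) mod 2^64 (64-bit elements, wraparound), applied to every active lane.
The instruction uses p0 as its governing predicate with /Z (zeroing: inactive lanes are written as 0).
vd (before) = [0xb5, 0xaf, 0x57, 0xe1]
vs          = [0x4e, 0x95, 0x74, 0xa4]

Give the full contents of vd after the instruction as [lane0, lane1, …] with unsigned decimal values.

lane count: 256 div 64 = 4
whilelt: lane j active iff 2+j < 5 → j < 3 → 3 active
lane  0: add(0xb5,0x4e) ⇒ 0x103
lane  1: add(0xaf,0x95) ⇒ 0x144
lane  2: add(0x57,0x74) ⇒ 0xcb
lane  3: tail/zero ⇒ 0x00

vd = [259, 324, 203, 0]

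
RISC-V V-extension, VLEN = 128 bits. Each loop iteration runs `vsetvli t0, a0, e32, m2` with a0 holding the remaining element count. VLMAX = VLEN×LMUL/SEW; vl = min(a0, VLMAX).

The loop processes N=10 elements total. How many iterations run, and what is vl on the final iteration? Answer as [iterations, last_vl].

[iterations, last_vl] = [2, 2]

VLMAX = VLEN×LMUL/SEW = 128×2/32 = 8
iterations = ceil(10/8) = 2; final-pass vl = 2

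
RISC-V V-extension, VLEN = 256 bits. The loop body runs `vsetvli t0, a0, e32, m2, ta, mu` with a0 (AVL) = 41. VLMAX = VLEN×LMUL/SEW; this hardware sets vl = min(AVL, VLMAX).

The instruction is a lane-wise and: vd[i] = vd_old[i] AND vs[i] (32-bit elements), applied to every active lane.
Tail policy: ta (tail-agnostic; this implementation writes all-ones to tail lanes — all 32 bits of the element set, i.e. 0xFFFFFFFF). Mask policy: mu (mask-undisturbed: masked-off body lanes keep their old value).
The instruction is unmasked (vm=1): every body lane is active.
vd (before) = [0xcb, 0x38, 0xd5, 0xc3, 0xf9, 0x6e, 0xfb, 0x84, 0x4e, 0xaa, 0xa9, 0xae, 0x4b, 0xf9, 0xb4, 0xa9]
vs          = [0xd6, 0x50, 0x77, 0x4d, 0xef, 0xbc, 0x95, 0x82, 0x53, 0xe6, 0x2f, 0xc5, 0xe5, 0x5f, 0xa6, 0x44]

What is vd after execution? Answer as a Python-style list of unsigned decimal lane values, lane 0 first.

lanes per group: 256·2/32 = 16
vl ← min(41, 16) = 16
[0] and(0xcb,0xd6) = 0xc2
[1] and(0x38,0x50) = 0x10
[2] and(0xd5,0x77) = 0x55
[3] and(0xc3,0x4d) = 0x41
[4] and(0xf9,0xef) = 0xe9
[5] and(0x6e,0xbc) = 0x2c
[6] and(0xfb,0x95) = 0x91
[7] and(0x84,0x82) = 0x80
[8] and(0x4e,0x53) = 0x42
[9] and(0xaa,0xe6) = 0xa2
[10] and(0xa9,0x2f) = 0x29
[11] and(0xae,0xc5) = 0x84
[12] and(0x4b,0xe5) = 0x41
[13] and(0xf9,0x5f) = 0x59
[14] and(0xb4,0xa6) = 0xa4
[15] and(0xa9,0x44) = 0x00

vd = [194, 16, 85, 65, 233, 44, 145, 128, 66, 162, 41, 132, 65, 89, 164, 0]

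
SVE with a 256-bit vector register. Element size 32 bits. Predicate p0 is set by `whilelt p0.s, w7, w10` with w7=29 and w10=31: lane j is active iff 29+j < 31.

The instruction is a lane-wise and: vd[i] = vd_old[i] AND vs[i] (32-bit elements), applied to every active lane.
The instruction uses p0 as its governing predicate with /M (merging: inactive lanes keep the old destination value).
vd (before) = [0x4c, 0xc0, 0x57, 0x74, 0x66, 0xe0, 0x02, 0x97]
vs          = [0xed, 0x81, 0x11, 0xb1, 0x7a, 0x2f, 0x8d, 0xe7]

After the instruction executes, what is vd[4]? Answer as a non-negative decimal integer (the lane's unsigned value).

vd[4] = 102

register lanes = 256/32 = 8
active while 29+j < 31, i.e. j ∈ [0,2) capped at 8 ⇒ 2
  i=0: and(0x4c,0xed) → 76
  i=1: and(0xc0,0x81) → 128
  i=2: tail/keep → 87
  i=3: tail/keep → 116
  i=4: tail/keep → 102
  i=5: tail/keep → 224
  i=6: tail/keep → 2
  i=7: tail/keep → 151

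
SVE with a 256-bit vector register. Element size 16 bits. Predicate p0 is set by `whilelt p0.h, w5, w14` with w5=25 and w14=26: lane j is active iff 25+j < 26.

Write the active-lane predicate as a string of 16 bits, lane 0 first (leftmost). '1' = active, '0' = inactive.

register lanes = 256/16 = 16
p0[j] = (25+j < 26); true for j=0..0 → 1 lanes set
bits (lane 0 leftmost): 1000000000000000

predicate = 1000000000000000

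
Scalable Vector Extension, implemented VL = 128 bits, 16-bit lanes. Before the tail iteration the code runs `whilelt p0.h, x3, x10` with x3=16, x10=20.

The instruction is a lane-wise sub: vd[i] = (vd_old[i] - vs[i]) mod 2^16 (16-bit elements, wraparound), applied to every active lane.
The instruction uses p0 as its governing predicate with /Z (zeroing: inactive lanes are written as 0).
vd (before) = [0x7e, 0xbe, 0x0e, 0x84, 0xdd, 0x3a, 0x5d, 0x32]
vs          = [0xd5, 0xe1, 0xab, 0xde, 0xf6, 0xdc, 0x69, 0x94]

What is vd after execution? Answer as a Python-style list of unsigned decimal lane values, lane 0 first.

128-bit reg / 16-bit elem → 8 lanes
active while 16+j < 20, i.e. j ∈ [0,4) capped at 8 ⇒ 4
[0] sub(0x7e,0xd5) = 0xffa9
[1] sub(0xbe,0xe1) = 0xffdd
[2] sub(0x0e,0xab) = 0xff63
[3] sub(0x84,0xde) = 0xffa6
[4] tail/zero = 0x00
[5] tail/zero = 0x00
[6] tail/zero = 0x00
[7] tail/zero = 0x00

vd = [65449, 65501, 65379, 65446, 0, 0, 0, 0]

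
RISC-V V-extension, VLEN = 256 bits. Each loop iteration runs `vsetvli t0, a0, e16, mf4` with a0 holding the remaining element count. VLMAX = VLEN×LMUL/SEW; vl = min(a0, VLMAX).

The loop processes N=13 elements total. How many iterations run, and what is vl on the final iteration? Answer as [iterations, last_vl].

lanes per group: 256·1/4/16 = 4
iterations = ceil(13/4) = 4; final-pass vl = 1

[iterations, last_vl] = [4, 1]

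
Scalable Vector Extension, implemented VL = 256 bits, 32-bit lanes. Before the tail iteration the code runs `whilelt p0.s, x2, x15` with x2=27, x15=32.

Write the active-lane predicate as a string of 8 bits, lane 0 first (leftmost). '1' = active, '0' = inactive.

predicate = 11111000

register lanes = 256/32 = 8
whilelt: lane j active iff 27+j < 32 → j < 5 → 5 active
bits (lane 0 leftmost): 11111000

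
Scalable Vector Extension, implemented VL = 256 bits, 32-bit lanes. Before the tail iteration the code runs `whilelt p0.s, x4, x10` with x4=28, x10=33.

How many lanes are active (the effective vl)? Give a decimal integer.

register lanes = 256/32 = 8
p0[j] = (28+j < 33); true for j=0..4 → 5 lanes set

vl = 5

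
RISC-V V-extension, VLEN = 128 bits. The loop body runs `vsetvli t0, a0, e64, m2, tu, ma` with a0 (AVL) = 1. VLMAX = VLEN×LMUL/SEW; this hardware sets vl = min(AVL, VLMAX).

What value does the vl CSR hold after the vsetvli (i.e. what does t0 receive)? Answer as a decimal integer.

vl = 1

VLMAX = VLEN×LMUL/SEW = 128×2/64 = 4
vl = min(AVL, VLMAX) = min(1, 4) = 1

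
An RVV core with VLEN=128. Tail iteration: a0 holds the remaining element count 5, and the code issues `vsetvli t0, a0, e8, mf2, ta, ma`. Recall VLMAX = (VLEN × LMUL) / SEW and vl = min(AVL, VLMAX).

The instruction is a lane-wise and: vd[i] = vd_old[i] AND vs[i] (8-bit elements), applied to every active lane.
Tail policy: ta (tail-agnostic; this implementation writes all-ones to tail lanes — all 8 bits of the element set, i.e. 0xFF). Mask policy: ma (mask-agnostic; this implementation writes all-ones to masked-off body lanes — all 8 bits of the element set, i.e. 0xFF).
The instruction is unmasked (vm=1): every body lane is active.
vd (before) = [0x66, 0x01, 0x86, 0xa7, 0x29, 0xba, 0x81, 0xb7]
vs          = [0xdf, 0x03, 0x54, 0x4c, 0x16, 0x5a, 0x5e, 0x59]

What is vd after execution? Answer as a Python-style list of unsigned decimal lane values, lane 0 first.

vd = [70, 1, 4, 4, 0, 255, 255, 255]

VLMAX = (128 × 1/2) / 8 = 8 lanes
AVL=5 ≤ VLMAX=8, so vl = 5
[0] and(0x66,0xdf) = 0x46
[1] and(0x01,0x03) = 0x01
[2] and(0x86,0x54) = 0x04
[3] and(0xa7,0x4c) = 0x04
[4] and(0x29,0x16) = 0x00
[5] tail/ones = 0xff
[6] tail/ones = 0xff
[7] tail/ones = 0xff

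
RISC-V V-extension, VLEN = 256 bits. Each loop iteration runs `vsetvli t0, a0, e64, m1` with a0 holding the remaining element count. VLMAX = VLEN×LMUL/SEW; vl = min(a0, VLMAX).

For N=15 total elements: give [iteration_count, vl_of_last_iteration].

[iterations, last_vl] = [4, 3]

lanes per group: 256·1/64 = 4
iterations = ceil(15/4) = 4; final-pass vl = 3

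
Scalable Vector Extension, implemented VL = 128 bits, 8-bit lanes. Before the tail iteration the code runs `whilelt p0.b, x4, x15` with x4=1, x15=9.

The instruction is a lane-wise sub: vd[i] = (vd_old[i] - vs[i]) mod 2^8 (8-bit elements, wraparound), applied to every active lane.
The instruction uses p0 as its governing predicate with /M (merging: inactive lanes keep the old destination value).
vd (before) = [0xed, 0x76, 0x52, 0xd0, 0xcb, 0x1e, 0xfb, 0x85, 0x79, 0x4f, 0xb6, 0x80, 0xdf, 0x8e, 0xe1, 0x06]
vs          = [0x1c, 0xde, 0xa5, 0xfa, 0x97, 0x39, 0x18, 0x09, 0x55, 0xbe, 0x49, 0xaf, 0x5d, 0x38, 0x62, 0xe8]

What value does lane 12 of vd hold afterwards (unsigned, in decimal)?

register lanes = 128/8 = 16
whilelt: lane j active iff 1+j < 9 → j < 8 → 8 active
[0] sub(0xed,0x1c) = 0xd1
[1] sub(0x76,0xde) = 0x98
[2] sub(0x52,0xa5) = 0xad
[3] sub(0xd0,0xfa) = 0xd6
[4] sub(0xcb,0x97) = 0x34
[5] sub(0x1e,0x39) = 0xe5
[6] sub(0xfb,0x18) = 0xe3
[7] sub(0x85,0x09) = 0x7c
[8] tail/keep = 0x79
[9] tail/keep = 0x4f
[10] tail/keep = 0xb6
[11] tail/keep = 0x80
[12] tail/keep = 0xdf
[13] tail/keep = 0x8e
[14] tail/keep = 0xe1
[15] tail/keep = 0x06

vd[12] = 223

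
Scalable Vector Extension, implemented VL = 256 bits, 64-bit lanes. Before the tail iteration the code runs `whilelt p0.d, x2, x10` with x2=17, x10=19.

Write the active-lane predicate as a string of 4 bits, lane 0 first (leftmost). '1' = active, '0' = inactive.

predicate = 1100

lane count: 256 div 64 = 4
p0[j] = (17+j < 19); true for j=0..1 → 2 lanes set
bits (lane 0 leftmost): 1100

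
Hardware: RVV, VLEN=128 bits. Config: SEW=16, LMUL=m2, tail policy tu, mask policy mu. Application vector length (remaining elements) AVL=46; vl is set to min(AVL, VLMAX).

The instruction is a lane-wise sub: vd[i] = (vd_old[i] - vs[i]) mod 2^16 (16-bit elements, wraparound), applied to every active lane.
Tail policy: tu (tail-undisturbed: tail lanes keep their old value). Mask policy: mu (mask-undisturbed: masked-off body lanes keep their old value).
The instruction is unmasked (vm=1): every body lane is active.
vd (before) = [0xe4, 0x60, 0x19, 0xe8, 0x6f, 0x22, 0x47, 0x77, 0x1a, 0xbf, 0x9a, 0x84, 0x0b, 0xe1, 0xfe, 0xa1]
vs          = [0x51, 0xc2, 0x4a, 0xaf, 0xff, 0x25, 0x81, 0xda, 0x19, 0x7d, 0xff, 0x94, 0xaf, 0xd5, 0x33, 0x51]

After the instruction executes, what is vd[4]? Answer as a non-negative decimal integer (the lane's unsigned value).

vd[4] = 65392

VLMAX = (128 × 2) / 16 = 16 lanes
AVL=46 > VLMAX=16, so vl = 16
lane  0: sub(0xe4,0x51) ⇒ 0x93
lane  1: sub(0x60,0xc2) ⇒ 0xff9e
lane  2: sub(0x19,0x4a) ⇒ 0xffcf
lane  3: sub(0xe8,0xaf) ⇒ 0x39
lane  4: sub(0x6f,0xff) ⇒ 0xff70
lane  5: sub(0x22,0x25) ⇒ 0xfffd
lane  6: sub(0x47,0x81) ⇒ 0xffc6
lane  7: sub(0x77,0xda) ⇒ 0xff9d
lane  8: sub(0x1a,0x19) ⇒ 0x01
lane  9: sub(0xbf,0x7d) ⇒ 0x42
lane 10: sub(0x9a,0xff) ⇒ 0xff9b
lane 11: sub(0x84,0x94) ⇒ 0xfff0
lane 12: sub(0x0b,0xaf) ⇒ 0xff5c
lane 13: sub(0xe1,0xd5) ⇒ 0x0c
lane 14: sub(0xfe,0x33) ⇒ 0xcb
lane 15: sub(0xa1,0x51) ⇒ 0x50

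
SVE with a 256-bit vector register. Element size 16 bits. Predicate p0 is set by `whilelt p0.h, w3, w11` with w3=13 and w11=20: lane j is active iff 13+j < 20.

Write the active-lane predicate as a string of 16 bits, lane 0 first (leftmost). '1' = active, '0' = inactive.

lane count: 256 div 16 = 16
active while 13+j < 20, i.e. j ∈ [0,7) capped at 16 ⇒ 7
bits (lane 0 leftmost): 1111111000000000

predicate = 1111111000000000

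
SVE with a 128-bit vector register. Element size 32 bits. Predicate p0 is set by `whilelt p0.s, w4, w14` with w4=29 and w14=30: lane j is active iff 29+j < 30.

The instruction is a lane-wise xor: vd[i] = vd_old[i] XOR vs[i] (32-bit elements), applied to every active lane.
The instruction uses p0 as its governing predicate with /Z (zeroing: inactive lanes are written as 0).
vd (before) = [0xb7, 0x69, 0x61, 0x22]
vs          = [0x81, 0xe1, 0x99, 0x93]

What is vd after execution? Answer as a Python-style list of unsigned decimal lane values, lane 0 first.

vd = [54, 0, 0, 0]

128-bit reg / 32-bit elem → 4 lanes
p0[j] = (29+j < 30); true for j=0..0 → 1 lanes set
lane  0: xor(0xb7,0x81) ⇒ 0x36
lane  1: tail/zero ⇒ 0x00
lane  2: tail/zero ⇒ 0x00
lane  3: tail/zero ⇒ 0x00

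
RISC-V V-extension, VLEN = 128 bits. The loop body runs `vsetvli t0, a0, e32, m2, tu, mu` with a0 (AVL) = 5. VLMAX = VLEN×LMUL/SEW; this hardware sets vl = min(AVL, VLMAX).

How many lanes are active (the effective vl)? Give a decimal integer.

vl = 5

VLMAX = (128 × 2) / 32 = 8 lanes
vl ← min(5, 8) = 5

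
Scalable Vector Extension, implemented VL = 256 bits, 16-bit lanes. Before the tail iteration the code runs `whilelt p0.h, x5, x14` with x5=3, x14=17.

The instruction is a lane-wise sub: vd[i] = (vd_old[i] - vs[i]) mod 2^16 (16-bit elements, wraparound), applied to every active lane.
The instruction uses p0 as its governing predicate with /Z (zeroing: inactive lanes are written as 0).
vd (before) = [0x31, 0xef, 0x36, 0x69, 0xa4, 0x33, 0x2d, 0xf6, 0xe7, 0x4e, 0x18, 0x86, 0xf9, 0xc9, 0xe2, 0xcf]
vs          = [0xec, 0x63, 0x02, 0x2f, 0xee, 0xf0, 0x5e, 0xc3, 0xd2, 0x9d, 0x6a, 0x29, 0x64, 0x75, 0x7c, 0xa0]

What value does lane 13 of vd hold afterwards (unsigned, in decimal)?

vd[13] = 84

lane count: 256 div 16 = 16
active while 3+j < 17, i.e. j ∈ [0,14) capped at 16 ⇒ 14
vd[0] sub(0x31,0xec) -> 0xff45
vd[1] sub(0xef,0x63) -> 0x8c
vd[2] sub(0x36,0x02) -> 0x34
vd[3] sub(0x69,0x2f) -> 0x3a
vd[4] sub(0xa4,0xee) -> 0xffb6
vd[5] sub(0x33,0xf0) -> 0xff43
vd[6] sub(0x2d,0x5e) -> 0xffcf
vd[7] sub(0xf6,0xc3) -> 0x33
vd[8] sub(0xe7,0xd2) -> 0x15
vd[9] sub(0x4e,0x9d) -> 0xffb1
vd[10] sub(0x18,0x6a) -> 0xffae
vd[11] sub(0x86,0x29) -> 0x5d
vd[12] sub(0xf9,0x64) -> 0x95
vd[13] sub(0xc9,0x75) -> 0x54
vd[14] tail/zero -> 0x00
vd[15] tail/zero -> 0x00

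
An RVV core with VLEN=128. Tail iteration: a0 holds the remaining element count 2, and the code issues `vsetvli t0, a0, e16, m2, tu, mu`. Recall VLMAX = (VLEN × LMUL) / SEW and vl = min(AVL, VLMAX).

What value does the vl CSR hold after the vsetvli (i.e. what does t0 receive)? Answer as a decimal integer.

VLMAX = VLEN×LMUL/SEW = 128×2/16 = 16
AVL=2 ≤ VLMAX=16, so vl = 2

vl = 2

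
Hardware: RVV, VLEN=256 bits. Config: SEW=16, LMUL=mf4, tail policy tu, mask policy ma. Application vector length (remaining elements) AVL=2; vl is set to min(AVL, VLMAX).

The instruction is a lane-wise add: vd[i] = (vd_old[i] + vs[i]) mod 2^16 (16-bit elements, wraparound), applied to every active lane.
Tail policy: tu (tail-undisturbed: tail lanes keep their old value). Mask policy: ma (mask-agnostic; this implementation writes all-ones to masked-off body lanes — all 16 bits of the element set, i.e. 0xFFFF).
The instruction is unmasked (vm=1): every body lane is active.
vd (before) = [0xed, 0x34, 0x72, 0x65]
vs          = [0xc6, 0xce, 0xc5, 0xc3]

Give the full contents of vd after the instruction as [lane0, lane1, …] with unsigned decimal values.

vd = [435, 258, 114, 101]

VLMAX = VLEN×LMUL/SEW = 256×1/4/16 = 4
AVL=2 ≤ VLMAX=4, so vl = 2
vd[0] add(0xed,0xc6) -> 0x1b3
vd[1] add(0x34,0xce) -> 0x102
vd[2] tail/keep -> 0x72
vd[3] tail/keep -> 0x65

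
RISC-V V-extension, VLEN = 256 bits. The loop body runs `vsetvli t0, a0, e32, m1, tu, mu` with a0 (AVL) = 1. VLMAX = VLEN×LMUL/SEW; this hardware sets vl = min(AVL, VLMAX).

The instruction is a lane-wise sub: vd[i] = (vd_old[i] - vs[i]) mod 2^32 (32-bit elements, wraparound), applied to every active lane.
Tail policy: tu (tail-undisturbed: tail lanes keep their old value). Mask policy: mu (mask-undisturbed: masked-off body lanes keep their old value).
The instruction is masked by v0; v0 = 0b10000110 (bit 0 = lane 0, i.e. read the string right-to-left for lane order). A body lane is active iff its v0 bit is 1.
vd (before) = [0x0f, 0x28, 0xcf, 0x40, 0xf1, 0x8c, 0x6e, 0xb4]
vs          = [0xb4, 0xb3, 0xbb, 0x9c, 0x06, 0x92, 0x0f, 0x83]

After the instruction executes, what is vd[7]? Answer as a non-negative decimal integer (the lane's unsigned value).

VLMAX = VLEN×LMUL/SEW = 256×1/32 = 8
vl = min(AVL, VLMAX) = min(1, 8) = 1
vd[0] mask-off/keep -> 0x0f
vd[1] tail/keep -> 0x28
vd[2] tail/keep -> 0xcf
vd[3] tail/keep -> 0x40
vd[4] tail/keep -> 0xf1
vd[5] tail/keep -> 0x8c
vd[6] tail/keep -> 0x6e
vd[7] tail/keep -> 0xb4

vd[7] = 180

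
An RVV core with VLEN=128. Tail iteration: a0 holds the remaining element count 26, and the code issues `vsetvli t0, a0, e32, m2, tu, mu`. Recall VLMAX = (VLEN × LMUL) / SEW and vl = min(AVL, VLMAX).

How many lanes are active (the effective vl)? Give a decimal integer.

VLMAX = (128 × 2) / 32 = 8 lanes
AVL=26 > VLMAX=8, so vl = 8

vl = 8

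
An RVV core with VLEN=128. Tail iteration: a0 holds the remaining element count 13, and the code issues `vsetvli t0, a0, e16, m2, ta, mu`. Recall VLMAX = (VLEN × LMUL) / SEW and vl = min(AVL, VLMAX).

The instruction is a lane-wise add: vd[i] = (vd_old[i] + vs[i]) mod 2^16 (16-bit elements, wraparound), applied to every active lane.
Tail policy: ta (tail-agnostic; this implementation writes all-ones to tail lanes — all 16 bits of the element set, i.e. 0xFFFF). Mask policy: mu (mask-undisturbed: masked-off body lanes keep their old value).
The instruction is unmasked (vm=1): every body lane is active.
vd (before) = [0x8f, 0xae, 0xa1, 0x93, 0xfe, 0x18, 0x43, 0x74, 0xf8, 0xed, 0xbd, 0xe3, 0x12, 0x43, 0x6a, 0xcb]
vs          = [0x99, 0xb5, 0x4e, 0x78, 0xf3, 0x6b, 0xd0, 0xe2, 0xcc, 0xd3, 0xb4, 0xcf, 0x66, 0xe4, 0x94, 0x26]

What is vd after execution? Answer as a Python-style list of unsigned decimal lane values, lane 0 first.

VLMAX = VLEN×LMUL/SEW = 128×2/16 = 16
vl ← min(13, 16) = 13
  i=0: add(0x8f,0x99) → 296
  i=1: add(0xae,0xb5) → 355
  i=2: add(0xa1,0x4e) → 239
  i=3: add(0x93,0x78) → 267
  i=4: add(0xfe,0xf3) → 497
  i=5: add(0x18,0x6b) → 131
  i=6: add(0x43,0xd0) → 275
  i=7: add(0x74,0xe2) → 342
  i=8: add(0xf8,0xcc) → 452
  i=9: add(0xed,0xd3) → 448
  i=10: add(0xbd,0xb4) → 369
  i=11: add(0xe3,0xcf) → 434
  i=12: add(0x12,0x66) → 120
  i=13: tail/ones → 65535
  i=14: tail/ones → 65535
  i=15: tail/ones → 65535

vd = [296, 355, 239, 267, 497, 131, 275, 342, 452, 448, 369, 434, 120, 65535, 65535, 65535]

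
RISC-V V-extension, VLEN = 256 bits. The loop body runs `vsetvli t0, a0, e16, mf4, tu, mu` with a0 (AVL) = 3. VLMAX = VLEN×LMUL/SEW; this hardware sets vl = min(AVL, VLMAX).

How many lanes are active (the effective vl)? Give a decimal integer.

vl = 3

VLMAX = VLEN×LMUL/SEW = 256×1/4/16 = 4
AVL=3 ≤ VLMAX=4, so vl = 3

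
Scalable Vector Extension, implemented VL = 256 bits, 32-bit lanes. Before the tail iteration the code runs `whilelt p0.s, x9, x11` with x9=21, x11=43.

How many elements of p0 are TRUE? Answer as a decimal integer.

register lanes = 256/32 = 8
active while 21+j < 43, i.e. j ∈ [0,22) capped at 8 ⇒ 8

vl = 8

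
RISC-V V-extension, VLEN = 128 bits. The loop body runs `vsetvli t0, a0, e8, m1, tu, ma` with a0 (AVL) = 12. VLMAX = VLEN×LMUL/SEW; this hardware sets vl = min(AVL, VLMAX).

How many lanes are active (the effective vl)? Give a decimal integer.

vl = 12

lanes per group: 128·1/8 = 16
AVL=12 ≤ VLMAX=16, so vl = 12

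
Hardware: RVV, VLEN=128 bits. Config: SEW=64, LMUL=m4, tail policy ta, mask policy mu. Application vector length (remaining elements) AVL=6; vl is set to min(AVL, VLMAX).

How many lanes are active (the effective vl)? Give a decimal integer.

vl = 6

VLMAX = VLEN×LMUL/SEW = 128×4/64 = 8
vl = min(AVL, VLMAX) = min(6, 8) = 6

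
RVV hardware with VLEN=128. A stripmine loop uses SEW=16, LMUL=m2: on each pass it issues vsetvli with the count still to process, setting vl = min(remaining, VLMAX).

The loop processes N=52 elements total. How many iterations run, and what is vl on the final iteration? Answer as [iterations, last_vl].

[iterations, last_vl] = [4, 4]

lanes per group: 128·2/16 = 16
N=52: ⌈52/16⌉ = 4 iters; last vl = 52 − 3×16 = 4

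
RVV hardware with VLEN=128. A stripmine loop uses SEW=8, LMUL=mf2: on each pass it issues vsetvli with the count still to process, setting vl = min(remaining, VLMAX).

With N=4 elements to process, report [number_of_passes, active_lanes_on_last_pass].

VLMAX = (128 × 1/2) / 8 = 8 lanes
iterations = ceil(4/8) = 1; final-pass vl = 4

[iterations, last_vl] = [1, 4]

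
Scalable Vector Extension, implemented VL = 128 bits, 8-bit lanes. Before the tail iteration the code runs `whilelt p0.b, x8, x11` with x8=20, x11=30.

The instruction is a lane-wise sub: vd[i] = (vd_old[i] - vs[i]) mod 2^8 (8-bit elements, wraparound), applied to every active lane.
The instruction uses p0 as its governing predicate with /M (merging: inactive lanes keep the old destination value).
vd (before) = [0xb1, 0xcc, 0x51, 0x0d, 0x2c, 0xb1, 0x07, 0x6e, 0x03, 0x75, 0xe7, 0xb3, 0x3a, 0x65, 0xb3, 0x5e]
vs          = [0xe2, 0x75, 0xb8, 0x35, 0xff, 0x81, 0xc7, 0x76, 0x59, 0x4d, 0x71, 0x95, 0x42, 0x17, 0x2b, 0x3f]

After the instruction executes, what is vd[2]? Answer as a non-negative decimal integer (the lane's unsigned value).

vd[2] = 153

lane count: 128 div 8 = 16
whilelt: lane j active iff 20+j < 30 → j < 10 → 10 active
vd[0] sub(0xb1,0xe2) -> 0xcf
vd[1] sub(0xcc,0x75) -> 0x57
vd[2] sub(0x51,0xb8) -> 0x99
vd[3] sub(0x0d,0x35) -> 0xd8
vd[4] sub(0x2c,0xff) -> 0x2d
vd[5] sub(0xb1,0x81) -> 0x30
vd[6] sub(0x07,0xc7) -> 0x40
vd[7] sub(0x6e,0x76) -> 0xf8
vd[8] sub(0x03,0x59) -> 0xaa
vd[9] sub(0x75,0x4d) -> 0x28
vd[10] tail/keep -> 0xe7
vd[11] tail/keep -> 0xb3
vd[12] tail/keep -> 0x3a
vd[13] tail/keep -> 0x65
vd[14] tail/keep -> 0xb3
vd[15] tail/keep -> 0x5e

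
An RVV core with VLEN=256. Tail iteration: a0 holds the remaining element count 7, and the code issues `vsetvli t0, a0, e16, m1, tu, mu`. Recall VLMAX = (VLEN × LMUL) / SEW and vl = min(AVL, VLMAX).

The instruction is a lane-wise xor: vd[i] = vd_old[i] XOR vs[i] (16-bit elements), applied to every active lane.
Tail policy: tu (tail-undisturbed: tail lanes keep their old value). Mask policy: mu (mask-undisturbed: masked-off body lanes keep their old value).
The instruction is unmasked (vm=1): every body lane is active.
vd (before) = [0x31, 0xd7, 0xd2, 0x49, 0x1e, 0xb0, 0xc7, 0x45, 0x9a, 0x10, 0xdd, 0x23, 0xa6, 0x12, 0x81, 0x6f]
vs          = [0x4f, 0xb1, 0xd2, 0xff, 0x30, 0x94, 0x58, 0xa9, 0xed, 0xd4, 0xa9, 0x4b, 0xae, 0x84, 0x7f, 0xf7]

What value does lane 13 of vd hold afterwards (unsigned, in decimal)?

vd[13] = 18

VLMAX = (256 × 1) / 16 = 16 lanes
vl = min(AVL, VLMAX) = min(7, 16) = 7
  i=0: xor(0x31,0x4f) → 126
  i=1: xor(0xd7,0xb1) → 102
  i=2: xor(0xd2,0xd2) → 0
  i=3: xor(0x49,0xff) → 182
  i=4: xor(0x1e,0x30) → 46
  i=5: xor(0xb0,0x94) → 36
  i=6: xor(0xc7,0x58) → 159
  i=7: tail/keep → 69
  i=8: tail/keep → 154
  i=9: tail/keep → 16
  i=10: tail/keep → 221
  i=11: tail/keep → 35
  i=12: tail/keep → 166
  i=13: tail/keep → 18
  i=14: tail/keep → 129
  i=15: tail/keep → 111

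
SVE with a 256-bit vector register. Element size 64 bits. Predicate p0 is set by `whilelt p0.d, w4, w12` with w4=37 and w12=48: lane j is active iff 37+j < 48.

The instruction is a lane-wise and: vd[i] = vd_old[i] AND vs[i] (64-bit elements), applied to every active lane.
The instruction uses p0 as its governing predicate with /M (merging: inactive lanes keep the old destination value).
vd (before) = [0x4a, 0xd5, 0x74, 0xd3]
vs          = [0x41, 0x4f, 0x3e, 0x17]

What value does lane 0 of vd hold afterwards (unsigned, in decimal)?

lane count: 256 div 64 = 4
p0[j] = (37+j < 48); true for j=0..3 → 4 lanes set
vd[0] and(0x4a,0x41) -> 0x40
vd[1] and(0xd5,0x4f) -> 0x45
vd[2] and(0x74,0x3e) -> 0x34
vd[3] and(0xd3,0x17) -> 0x13

vd[0] = 64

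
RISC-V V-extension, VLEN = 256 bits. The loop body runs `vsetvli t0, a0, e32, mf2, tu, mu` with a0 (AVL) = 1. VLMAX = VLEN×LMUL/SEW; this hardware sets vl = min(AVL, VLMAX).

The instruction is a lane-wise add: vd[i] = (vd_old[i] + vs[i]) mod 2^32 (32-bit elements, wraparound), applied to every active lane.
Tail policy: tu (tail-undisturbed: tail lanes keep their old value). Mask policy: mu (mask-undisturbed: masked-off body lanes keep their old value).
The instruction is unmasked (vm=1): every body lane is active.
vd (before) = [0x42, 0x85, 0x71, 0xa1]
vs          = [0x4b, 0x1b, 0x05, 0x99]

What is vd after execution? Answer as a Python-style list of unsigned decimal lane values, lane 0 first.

vd = [141, 133, 113, 161]

VLMAX = VLEN×LMUL/SEW = 256×1/2/32 = 4
vl = min(AVL, VLMAX) = min(1, 4) = 1
vd[0] add(0x42,0x4b) -> 0x8d
vd[1] tail/keep -> 0x85
vd[2] tail/keep -> 0x71
vd[3] tail/keep -> 0xa1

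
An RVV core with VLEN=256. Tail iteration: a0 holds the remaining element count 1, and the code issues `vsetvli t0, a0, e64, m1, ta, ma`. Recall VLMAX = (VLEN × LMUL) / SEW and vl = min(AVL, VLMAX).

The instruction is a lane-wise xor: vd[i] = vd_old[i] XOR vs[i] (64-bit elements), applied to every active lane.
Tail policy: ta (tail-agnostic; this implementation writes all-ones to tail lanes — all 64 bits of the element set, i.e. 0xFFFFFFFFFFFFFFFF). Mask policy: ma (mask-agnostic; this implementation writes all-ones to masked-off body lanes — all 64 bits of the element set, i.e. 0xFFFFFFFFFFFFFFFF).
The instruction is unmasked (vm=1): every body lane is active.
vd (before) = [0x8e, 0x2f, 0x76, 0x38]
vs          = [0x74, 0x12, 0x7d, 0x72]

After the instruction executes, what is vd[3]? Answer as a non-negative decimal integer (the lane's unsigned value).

vd[3] = 18446744073709551615

VLMAX = VLEN×LMUL/SEW = 256×1/64 = 4
vl = min(AVL, VLMAX) = min(1, 4) = 1
  i=0: xor(0x8e,0x74) → 250
  i=1: tail/ones → 18446744073709551615
  i=2: tail/ones → 18446744073709551615
  i=3: tail/ones → 18446744073709551615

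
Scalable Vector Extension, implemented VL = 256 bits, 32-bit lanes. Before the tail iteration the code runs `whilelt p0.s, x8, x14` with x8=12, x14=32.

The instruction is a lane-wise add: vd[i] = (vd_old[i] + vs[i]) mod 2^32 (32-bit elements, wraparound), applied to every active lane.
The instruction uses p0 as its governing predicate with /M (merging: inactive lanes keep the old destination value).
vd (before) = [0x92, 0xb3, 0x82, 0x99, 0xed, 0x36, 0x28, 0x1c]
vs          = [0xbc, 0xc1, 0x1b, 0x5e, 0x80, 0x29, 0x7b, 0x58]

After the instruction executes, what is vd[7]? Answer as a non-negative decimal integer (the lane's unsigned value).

vd[7] = 116

256-bit reg / 32-bit elem → 8 lanes
p0[j] = (12+j < 32); true for j=0..7 → 8 lanes set
lane  0: add(0x92,0xbc) ⇒ 0x14e
lane  1: add(0xb3,0xc1) ⇒ 0x174
lane  2: add(0x82,0x1b) ⇒ 0x9d
lane  3: add(0x99,0x5e) ⇒ 0xf7
lane  4: add(0xed,0x80) ⇒ 0x16d
lane  5: add(0x36,0x29) ⇒ 0x5f
lane  6: add(0x28,0x7b) ⇒ 0xa3
lane  7: add(0x1c,0x58) ⇒ 0x74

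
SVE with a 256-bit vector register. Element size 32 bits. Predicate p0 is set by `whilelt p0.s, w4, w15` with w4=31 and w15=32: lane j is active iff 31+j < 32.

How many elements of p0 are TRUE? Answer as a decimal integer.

register lanes = 256/32 = 8
active while 31+j < 32, i.e. j ∈ [0,1) capped at 8 ⇒ 1

vl = 1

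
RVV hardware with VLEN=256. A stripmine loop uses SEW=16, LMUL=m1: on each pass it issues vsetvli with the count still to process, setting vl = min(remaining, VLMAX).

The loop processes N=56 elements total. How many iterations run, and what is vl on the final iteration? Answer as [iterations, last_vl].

lanes per group: 256·1/16 = 16
N=56: ⌈56/16⌉ = 4 iters; last vl = 56 − 3×16 = 8

[iterations, last_vl] = [4, 8]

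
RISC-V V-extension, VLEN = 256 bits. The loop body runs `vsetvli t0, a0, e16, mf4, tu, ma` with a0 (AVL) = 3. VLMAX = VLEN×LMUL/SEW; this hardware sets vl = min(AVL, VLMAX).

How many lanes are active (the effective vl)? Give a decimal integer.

vl = 3

lanes per group: 256·1/4/16 = 4
AVL=3 ≤ VLMAX=4, so vl = 3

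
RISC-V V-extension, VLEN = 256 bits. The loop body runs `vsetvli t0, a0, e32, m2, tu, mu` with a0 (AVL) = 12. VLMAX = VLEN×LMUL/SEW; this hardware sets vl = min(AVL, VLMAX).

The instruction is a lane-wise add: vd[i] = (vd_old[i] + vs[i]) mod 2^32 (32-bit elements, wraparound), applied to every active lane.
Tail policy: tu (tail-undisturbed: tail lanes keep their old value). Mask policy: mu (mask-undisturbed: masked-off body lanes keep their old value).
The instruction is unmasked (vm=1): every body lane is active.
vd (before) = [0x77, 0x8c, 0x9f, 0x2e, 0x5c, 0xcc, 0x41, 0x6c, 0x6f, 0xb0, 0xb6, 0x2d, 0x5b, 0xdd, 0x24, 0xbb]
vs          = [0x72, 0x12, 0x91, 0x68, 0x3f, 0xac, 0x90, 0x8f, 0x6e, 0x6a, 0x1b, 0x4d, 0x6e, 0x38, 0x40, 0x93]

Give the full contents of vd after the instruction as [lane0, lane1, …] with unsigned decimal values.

VLMAX = VLEN×LMUL/SEW = 256×2/32 = 16
AVL=12 ≤ VLMAX=16, so vl = 12
vd[0] add(0x77,0x72) -> 0xe9
vd[1] add(0x8c,0x12) -> 0x9e
vd[2] add(0x9f,0x91) -> 0x130
vd[3] add(0x2e,0x68) -> 0x96
vd[4] add(0x5c,0x3f) -> 0x9b
vd[5] add(0xcc,0xac) -> 0x178
vd[6] add(0x41,0x90) -> 0xd1
vd[7] add(0x6c,0x8f) -> 0xfb
vd[8] add(0x6f,0x6e) -> 0xdd
vd[9] add(0xb0,0x6a) -> 0x11a
vd[10] add(0xb6,0x1b) -> 0xd1
vd[11] add(0x2d,0x4d) -> 0x7a
vd[12] tail/keep -> 0x5b
vd[13] tail/keep -> 0xdd
vd[14] tail/keep -> 0x24
vd[15] tail/keep -> 0xbb

vd = [233, 158, 304, 150, 155, 376, 209, 251, 221, 282, 209, 122, 91, 221, 36, 187]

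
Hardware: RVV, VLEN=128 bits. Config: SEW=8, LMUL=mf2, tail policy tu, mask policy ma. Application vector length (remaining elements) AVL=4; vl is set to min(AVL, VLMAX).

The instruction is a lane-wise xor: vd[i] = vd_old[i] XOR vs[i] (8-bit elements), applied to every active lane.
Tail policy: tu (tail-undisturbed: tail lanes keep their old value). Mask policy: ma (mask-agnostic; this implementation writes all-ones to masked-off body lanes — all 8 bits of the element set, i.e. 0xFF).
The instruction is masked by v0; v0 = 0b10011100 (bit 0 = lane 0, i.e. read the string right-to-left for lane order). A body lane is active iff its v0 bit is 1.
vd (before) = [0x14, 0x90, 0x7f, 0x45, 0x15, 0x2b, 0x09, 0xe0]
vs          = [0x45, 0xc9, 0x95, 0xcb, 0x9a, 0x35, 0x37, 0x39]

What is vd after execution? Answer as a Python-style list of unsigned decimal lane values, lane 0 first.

lanes per group: 128·1/2/8 = 8
vl = min(AVL, VLMAX) = min(4, 8) = 4
  i=0: mask-off/ones → 255
  i=1: mask-off/ones → 255
  i=2: xor(0x7f,0x95) → 234
  i=3: xor(0x45,0xcb) → 142
  i=4: tail/keep → 21
  i=5: tail/keep → 43
  i=6: tail/keep → 9
  i=7: tail/keep → 224

vd = [255, 255, 234, 142, 21, 43, 9, 224]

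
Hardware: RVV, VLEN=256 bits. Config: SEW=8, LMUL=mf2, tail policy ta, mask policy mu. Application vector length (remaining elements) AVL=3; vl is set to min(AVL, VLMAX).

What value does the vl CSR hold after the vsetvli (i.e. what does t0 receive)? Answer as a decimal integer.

vl = 3

VLMAX = (256 × 1/2) / 8 = 16 lanes
vl = min(AVL, VLMAX) = min(3, 16) = 3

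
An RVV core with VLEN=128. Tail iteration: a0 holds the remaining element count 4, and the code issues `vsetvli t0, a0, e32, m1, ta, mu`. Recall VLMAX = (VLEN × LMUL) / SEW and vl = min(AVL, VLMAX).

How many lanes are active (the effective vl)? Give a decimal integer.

lanes per group: 128·1/32 = 4
vl ← min(4, 4) = 4

vl = 4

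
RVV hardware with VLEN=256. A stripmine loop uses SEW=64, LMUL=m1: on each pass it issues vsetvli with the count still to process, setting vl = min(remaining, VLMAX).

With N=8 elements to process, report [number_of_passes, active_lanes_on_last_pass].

lanes per group: 256·1/64 = 4
iterations = ceil(8/4) = 2; final-pass vl = 4

[iterations, last_vl] = [2, 4]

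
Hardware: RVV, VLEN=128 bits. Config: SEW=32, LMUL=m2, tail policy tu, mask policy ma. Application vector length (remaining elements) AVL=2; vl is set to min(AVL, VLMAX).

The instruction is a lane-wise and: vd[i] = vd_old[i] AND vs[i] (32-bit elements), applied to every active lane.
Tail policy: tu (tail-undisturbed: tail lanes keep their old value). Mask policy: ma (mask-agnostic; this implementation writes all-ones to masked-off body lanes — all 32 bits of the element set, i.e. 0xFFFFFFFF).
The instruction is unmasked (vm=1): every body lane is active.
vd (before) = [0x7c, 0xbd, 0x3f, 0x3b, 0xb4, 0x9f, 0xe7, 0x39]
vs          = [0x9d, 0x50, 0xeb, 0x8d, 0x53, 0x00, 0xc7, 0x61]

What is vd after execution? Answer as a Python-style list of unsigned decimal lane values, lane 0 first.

vd = [28, 16, 63, 59, 180, 159, 231, 57]

VLMAX = VLEN×LMUL/SEW = 128×2/32 = 8
vl ← min(2, 8) = 2
[0] and(0x7c,0x9d) = 0x1c
[1] and(0xbd,0x50) = 0x10
[2] tail/keep = 0x3f
[3] tail/keep = 0x3b
[4] tail/keep = 0xb4
[5] tail/keep = 0x9f
[6] tail/keep = 0xe7
[7] tail/keep = 0x39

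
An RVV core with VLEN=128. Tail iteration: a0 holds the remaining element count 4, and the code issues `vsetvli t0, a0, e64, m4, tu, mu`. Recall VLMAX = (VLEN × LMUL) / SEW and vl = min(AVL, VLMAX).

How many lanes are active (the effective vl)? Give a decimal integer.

vl = 4

VLMAX = VLEN×LMUL/SEW = 128×4/64 = 8
vl ← min(4, 8) = 4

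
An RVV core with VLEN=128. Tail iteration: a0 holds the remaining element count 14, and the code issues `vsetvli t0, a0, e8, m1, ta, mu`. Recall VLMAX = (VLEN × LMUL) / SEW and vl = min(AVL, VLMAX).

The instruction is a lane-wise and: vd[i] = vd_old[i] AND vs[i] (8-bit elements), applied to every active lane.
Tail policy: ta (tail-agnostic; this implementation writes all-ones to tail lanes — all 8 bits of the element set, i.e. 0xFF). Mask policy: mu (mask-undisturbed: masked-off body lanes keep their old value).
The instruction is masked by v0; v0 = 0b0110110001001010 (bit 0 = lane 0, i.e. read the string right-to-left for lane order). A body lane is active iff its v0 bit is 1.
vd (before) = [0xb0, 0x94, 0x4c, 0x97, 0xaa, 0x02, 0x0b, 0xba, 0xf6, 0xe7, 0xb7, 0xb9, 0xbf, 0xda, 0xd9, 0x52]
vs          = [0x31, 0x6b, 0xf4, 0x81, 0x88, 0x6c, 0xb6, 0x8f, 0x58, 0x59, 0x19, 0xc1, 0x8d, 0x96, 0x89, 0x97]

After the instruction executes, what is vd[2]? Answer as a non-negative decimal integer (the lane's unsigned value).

vd[2] = 76

VLMAX = (128 × 1) / 8 = 16 lanes
AVL=14 ≤ VLMAX=16, so vl = 14
vd[0] mask-off/keep -> 0xb0
vd[1] and(0x94,0x6b) -> 0x00
vd[2] mask-off/keep -> 0x4c
vd[3] and(0x97,0x81) -> 0x81
vd[4] mask-off/keep -> 0xaa
vd[5] mask-off/keep -> 0x02
vd[6] and(0x0b,0xb6) -> 0x02
vd[7] mask-off/keep -> 0xba
vd[8] mask-off/keep -> 0xf6
vd[9] mask-off/keep -> 0xe7
vd[10] and(0xb7,0x19) -> 0x11
vd[11] and(0xb9,0xc1) -> 0x81
vd[12] mask-off/keep -> 0xbf
vd[13] and(0xda,0x96) -> 0x92
vd[14] tail/ones -> 0xff
vd[15] tail/ones -> 0xff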